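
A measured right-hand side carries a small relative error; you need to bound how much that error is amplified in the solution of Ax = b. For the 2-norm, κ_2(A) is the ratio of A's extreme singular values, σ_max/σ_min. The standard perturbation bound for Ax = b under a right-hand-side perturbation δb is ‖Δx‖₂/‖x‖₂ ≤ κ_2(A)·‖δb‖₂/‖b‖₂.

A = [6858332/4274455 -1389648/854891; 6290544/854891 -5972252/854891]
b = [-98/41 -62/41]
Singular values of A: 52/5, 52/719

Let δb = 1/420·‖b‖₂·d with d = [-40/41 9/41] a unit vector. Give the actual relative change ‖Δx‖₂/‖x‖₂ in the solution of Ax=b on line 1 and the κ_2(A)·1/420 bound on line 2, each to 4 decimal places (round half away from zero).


largest singular value 52/5, smallest 52/719
κ = σ_max/σ_min = (52/5)/(52/719) = 143.8000
worst-case relative error ≤ 143.8000 × 1/420 = 0.3424
solve Ax = b  →  x = [18.9324 20.1578]
‖b‖ = 2.8284, ‖x‖ = 27.6545
Δx = A⁻¹·δb where δb = 1/420·2.8284·d; ‖Δx‖ = 0.0931
realised ‖Δx‖/‖x‖ = 0.0034
realised/bound (from unrounded values) ≈ 0.0098

0.0034
0.3424


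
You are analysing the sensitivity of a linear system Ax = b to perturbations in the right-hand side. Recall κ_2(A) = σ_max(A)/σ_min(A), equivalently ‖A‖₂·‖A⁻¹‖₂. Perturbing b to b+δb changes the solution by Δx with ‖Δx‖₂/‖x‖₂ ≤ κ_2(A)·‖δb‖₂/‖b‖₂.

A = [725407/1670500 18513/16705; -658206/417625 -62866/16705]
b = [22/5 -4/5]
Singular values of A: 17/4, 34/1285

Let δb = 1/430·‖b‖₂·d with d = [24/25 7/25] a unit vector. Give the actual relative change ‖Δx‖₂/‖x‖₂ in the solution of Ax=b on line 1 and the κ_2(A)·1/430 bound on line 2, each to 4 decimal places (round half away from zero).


0.0026
0.3735

largest singular value 17/4, smallest 34/1285
κ_2(A) = (17/4) / (34/1285) = 160.6250
bound on ‖Δx‖/‖x‖: κ·ε = 160.6250·1/430 = 0.3735
solve Ax = b  →  x = [-139.3665 58.5792]
‖b‖₂ = 4.4721 and ‖x‖₂ = 151.1772
re-solving with b+δb shifts x by Δx of norm 0.3931
realised ‖Δx‖/‖x‖ = 0.0026
so the bound overstates the realised error by a factor of ≈ 143.6681 (computed from the unrounded values)


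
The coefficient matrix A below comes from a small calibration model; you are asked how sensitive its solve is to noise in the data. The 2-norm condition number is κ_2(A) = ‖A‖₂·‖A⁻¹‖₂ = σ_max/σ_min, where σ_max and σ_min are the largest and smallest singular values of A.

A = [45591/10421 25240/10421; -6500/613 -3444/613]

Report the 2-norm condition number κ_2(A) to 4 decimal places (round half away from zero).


AᵀA = [14288789281/108597241 7620270840/108597241; 7620270840/108597241 4064925904/108597241]; tr = 63507665/375769, det = 456976/375769
solving λ² − 63507665/375769·λ + 456976/375769 = 0 gives λ = 169, 2704/375769
κ_2(A) = √(λ_max/λ_min) = √(169 / (2704/375769)) = 153.2500

153.2500


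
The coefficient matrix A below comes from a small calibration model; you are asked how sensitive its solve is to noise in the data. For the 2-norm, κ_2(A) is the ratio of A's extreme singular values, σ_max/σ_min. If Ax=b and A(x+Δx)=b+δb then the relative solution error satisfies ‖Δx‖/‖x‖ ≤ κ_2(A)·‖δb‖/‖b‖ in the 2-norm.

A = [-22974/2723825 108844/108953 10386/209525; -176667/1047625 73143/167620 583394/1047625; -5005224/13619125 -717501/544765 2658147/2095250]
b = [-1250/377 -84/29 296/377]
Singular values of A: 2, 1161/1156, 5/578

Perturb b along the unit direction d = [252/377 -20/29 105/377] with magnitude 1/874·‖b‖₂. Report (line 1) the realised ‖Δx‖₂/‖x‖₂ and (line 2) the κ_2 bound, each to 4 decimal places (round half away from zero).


0.1440
0.2645

from the listed singular values, σ₁ = 2, σ_n = 5/578
κ_2(A) = 2 / (5/578) = 231.2000
worst-case relative error ≤ 231.2000 × 1/874 = 0.2645
solve Ax = b  →  x = [0.7241 -3.1897 -2.4828]
‖b‖₂ = 4.4721 and ‖x‖₂ = 4.1064
with δb = [0.0034 -0.0035 0.0014], A·Δx = δb → ‖Δx‖ = 0.5915
dividing the unrounded norms, ‖Δx‖/‖x‖ = 0.1440
tightness: 0.1440 against a bound of 0.2645 (unrounded ratio ≈ 0.5445)


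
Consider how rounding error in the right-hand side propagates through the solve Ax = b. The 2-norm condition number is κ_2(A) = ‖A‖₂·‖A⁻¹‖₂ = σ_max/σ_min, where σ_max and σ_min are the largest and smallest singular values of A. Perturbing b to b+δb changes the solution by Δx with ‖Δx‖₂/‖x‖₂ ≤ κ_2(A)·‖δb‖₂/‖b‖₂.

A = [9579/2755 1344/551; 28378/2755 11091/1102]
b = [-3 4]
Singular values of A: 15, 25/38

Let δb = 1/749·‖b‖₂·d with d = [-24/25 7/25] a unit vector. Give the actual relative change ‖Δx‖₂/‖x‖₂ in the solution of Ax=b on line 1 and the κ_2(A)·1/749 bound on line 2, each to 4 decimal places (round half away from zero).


0.0017
0.0304

largest singular value 15, smallest 25/38
condition number: 15 ÷ (25/38) = 22.8000
bound on ‖Δx‖/‖x‖: κ·ε = 22.8000·1/749 = 0.0304
solve Ax = b  →  x = [-4.0483 4.5407]
‖b‖₂ = 5.0000 and ‖x‖₂ = 6.0833
δb = ε·‖b‖·d = [-0.0064 0.0019]; solving A·Δx = δb gives ‖Δx‖ = 0.0101
realised ‖Δx‖/‖x‖ = 0.0017
tightness: 0.0017 against a bound of 0.0304 (unrounded ratio ≈ 0.0548)


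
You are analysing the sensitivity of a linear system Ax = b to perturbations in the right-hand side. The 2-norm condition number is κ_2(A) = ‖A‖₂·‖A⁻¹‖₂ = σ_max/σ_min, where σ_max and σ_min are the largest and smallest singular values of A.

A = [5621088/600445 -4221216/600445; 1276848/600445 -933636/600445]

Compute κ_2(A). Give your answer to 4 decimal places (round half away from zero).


form AᵀA = [19766193408/214476025 -14824472256/214476025; -14824472256/214476025 11118584592/214476025] with trace 1235391120/8579041 and determinant 1327104/8579041
solving λ² − 1235391120/8579041·λ + 1327104/8579041 = 0 gives λ = 144, 9216/8579041
so κ_2 = √(144 / (9216/8579041)) = 366.1250

366.1250


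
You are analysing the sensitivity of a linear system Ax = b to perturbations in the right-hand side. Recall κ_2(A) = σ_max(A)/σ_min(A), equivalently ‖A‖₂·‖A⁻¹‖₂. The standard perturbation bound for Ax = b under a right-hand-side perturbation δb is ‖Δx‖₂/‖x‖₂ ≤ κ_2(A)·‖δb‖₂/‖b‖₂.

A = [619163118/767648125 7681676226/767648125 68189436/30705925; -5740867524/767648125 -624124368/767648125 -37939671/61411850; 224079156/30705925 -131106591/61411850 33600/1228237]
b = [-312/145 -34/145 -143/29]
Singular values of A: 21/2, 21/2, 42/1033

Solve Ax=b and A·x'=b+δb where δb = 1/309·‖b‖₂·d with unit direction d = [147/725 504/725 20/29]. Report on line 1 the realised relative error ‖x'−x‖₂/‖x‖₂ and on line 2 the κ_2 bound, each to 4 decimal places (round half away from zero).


0.0044
0.8358

σ_max = 21/2, σ_min = 42/1033
κ = σ_max/σ_min = (21/2)/(42/1033) = 258.2500
κ_2(A)·‖δb‖/‖b‖ = 0.8358
solve Ax = b  →  x = [5.7205 20.6336 -96.0232]
‖b‖₂ = 5.3852 and ‖x‖₂ = 98.3816
Δx = A⁻¹·δb where δb = 1/309·5.3852·d; ‖Δx‖ = 0.4286
realised ‖Δx‖/‖x‖ = 0.0044
so the bound overstates the realised error by a factor of ≈ 191.8245 (computed from the unrounded values)


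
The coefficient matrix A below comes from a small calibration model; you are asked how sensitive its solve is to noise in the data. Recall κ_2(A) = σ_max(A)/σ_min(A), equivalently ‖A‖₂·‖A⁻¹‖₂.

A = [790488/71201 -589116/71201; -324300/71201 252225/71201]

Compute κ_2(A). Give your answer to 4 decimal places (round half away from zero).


136.9250

M = AᵀA = [4319773776/29997529 -3239560332/29997529; -3239560332/29997529 2430030249/29997529]. tr(M)=6749804025/29997529, det(M)=81000000/29997529
char-poly roots: 225 and 360000/29997529
so κ_2 = √(225 / (360000/29997529)) = 136.9250


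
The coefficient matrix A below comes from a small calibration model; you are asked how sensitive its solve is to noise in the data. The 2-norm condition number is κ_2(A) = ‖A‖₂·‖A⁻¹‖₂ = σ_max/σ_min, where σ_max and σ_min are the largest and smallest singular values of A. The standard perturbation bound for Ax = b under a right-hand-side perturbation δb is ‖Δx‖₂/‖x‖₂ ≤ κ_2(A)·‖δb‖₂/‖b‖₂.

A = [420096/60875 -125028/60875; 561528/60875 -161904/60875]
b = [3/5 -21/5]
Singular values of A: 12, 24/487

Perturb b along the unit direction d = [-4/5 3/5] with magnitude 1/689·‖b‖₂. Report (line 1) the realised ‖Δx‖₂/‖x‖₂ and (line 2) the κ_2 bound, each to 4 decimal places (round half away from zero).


0.0021
0.3534

from the listed singular values, σ₁ = 12, σ_n = 24/487
condition number: 12 ÷ (24/487) = 243.5000
κ_2(A)·‖δb‖/‖b‖ = 0.3534
solve Ax = b  →  x = [-17.2850 -58.3700]
‖b‖ = 4.2426, ‖x‖ = 60.8755
re-solving with b+δb shifts x by Δx of norm 0.1249
relative error = 0.0021
so the bound overstates the realised error by a factor of ≈ 172.1820 (computed from the unrounded values)


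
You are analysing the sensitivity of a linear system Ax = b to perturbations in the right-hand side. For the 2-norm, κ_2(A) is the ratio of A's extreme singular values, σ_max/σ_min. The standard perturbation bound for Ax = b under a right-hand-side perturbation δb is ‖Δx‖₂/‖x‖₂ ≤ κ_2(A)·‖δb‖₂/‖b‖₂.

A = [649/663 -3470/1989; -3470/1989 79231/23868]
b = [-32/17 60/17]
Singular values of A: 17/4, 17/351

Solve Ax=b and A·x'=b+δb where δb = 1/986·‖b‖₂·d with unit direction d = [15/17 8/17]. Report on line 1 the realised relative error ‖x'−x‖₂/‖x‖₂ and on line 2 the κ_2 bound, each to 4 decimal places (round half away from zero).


σ_max = 17/4, σ_min = 17/351
κ = σ_max/σ_min = (17/4)/(17/351) = 87.7500
worst-case relative error ≤ 87.7500 × 1/986 = 0.0890
solve Ax = b  →  x = [-0.4429 0.8304]
‖b‖ = 4.0000, ‖x‖ = 0.9412
δb = ε·‖b‖·d = [0.0036 0.0019]; solving A·Δx = δb gives ‖Δx‖ = 0.0838
relative error = 0.0890
so the bound is sharp here: realised error equals the bound

0.0890
0.0890


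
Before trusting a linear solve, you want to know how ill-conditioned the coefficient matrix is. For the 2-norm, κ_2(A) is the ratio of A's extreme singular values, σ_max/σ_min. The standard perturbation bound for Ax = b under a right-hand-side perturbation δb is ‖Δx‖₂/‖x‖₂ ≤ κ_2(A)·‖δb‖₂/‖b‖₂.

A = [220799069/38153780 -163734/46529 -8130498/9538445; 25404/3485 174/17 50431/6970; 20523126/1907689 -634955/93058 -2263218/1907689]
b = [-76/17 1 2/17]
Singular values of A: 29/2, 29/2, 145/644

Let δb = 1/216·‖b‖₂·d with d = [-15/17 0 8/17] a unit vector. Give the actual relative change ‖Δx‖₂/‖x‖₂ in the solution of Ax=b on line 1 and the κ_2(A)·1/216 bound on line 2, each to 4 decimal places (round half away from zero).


0.0053
0.2981

σ_max = 29/2, σ_min = 145/644
condition number: (29/2) ÷ (145/644) = 64.4000
worst-case relative error ≤ 64.4000 × 1/216 = 0.2981
solve Ax = b  →  x = [-3.5225 -8.2385 15.3413]
‖b‖₂ = 4.5826 and ‖x‖₂ = 17.7662
re-solving with b+δb shifts x by Δx of norm 0.0942
dividing the unrounded norms, ‖Δx‖/‖x‖ = 0.0053
tightness: 0.0053 against a bound of 0.2981 (unrounded ratio ≈ 0.0178)


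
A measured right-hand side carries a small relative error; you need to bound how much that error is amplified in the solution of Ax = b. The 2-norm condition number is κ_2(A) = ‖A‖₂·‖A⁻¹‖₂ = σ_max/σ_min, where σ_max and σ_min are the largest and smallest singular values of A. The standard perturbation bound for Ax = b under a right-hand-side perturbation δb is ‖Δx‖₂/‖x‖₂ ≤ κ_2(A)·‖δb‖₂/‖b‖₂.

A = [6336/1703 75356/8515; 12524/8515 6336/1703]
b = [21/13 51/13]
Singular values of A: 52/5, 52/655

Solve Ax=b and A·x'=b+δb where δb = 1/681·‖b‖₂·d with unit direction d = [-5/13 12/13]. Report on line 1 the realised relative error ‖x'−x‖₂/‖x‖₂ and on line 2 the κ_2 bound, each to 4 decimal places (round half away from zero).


from the listed singular values, σ₁ = 52/5, σ_n = 52/655
condition number: (52/5) ÷ (52/655) = 131.0000
κ_2(A)·‖δb‖/‖b‖ = 0.1924
solve Ax = b  →  x = [-34.7707 14.8003]
2-norm of b is 4.2426; of x, 37.7896
Δx = A⁻¹·δb where δb = 1/681·4.2426·d; ‖Δx‖ = 0.0785
dividing the unrounded norms, ‖Δx‖/‖x‖ = 0.0021
tightness: 0.0021 against a bound of 0.1924 (unrounded ratio ≈ 0.0108)

0.0021
0.1924


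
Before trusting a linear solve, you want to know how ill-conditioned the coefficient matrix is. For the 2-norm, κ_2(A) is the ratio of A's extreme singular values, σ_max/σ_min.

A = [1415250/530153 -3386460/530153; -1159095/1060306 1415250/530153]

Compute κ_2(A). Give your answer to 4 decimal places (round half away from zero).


392.1250

M = AᵀA = [55356399225/6652359844 -33212379375/1663089961; -33212379375/1663089961 79710318900/1663089961]. tr(M)=2214187425/39363076, det(M)=202500/9840769
char-poly roots: 225/4 and 3600/9840769
κ = σ_max/σ_min = (15/2)/(60/3137) = 392.1250


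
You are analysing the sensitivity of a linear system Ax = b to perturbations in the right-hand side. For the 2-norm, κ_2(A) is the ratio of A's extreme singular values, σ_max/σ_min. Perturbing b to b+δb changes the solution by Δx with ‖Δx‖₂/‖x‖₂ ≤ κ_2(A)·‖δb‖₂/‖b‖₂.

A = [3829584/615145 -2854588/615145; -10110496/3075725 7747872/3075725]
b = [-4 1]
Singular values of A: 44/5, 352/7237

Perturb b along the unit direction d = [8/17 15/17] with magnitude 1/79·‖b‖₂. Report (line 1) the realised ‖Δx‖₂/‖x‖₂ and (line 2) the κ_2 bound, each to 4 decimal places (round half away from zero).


0.0522
2.2902

largest singular value 44/5, smallest 352/7237
κ = σ_max/σ_min = (44/5)/(352/7237) = 180.9250
perturbation bound = 180.9250·1/79 = 2.2902
solve Ax = b  →  x = [-12.6994 -16.1750]
‖b‖ = 4.1231, ‖x‖ = 20.5647
re-solving with b+δb shifts x by Δx of norm 1.0730
dividing the unrounded norms, ‖Δx‖/‖x‖ = 0.0522
realised/bound (from unrounded values) ≈ 0.0228


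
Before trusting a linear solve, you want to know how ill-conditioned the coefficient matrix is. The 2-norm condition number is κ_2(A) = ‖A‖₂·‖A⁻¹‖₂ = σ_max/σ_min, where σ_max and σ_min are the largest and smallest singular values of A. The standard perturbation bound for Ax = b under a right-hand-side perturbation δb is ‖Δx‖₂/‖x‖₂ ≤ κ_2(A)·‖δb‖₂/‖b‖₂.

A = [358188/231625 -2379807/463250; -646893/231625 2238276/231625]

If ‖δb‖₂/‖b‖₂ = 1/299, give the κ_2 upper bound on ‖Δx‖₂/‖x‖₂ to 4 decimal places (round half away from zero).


0.7291

M = AᵀA = [1891934937/185640625 -6484893534/185640625; -6484893534/185640625 88937713377/742562500]. tr(M)=6176349/47524, det(M)=10556001/29702500
λ_max, λ_min = (6176349/47524 ± √23840047702559529/1411581610000)/2 = 3249/25, 3249/1188100
σ_max=√(3249/25)=(57/5), σ_min=√(3249/1188100)=(57/1090) → κ = 218.0000
bound on ‖Δx‖/‖x‖: κ·ε = 218.0000·1/299 = 0.7291


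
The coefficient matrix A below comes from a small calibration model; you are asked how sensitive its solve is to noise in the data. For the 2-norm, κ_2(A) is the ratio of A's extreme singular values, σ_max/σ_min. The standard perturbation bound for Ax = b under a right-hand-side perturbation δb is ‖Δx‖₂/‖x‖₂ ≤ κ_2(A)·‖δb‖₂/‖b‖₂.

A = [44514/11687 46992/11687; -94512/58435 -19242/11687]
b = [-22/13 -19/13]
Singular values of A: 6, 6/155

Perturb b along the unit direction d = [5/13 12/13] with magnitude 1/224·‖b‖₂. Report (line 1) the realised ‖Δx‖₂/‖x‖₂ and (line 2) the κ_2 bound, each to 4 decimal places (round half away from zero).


σ_max = 6, σ_min = 6/155
condition number: 6 ÷ (6/155) = 155.0000
perturbation bound = 155.0000·1/224 = 0.6920
solve Ax = b  →  x = [37.2989 -35.7529]
‖b‖ = 2.2361, ‖x‖ = 51.6669
re-solving with b+δb shifts x by Δx of norm 0.2579
dividing the unrounded norms, ‖Δx‖/‖x‖ = 0.0050
realised/bound (from unrounded values) ≈ 0.0072

0.0050
0.6920


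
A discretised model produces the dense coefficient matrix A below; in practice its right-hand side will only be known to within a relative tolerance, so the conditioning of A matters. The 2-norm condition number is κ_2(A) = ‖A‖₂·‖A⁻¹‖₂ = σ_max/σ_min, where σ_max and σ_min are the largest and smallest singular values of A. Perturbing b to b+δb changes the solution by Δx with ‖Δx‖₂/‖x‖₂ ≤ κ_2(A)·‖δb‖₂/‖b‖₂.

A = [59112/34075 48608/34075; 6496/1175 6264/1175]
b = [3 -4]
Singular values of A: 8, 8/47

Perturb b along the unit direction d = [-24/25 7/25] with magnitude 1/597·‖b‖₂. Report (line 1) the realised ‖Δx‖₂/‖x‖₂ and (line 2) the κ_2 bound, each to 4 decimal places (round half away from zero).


largest singular value 8, smallest 8/47
κ = σ_max/σ_min = 8/(8/47) = 47.0000
worst-case relative error ≤ 47.0000 × 1/597 = 0.0787
solve Ax = b  →  x = [15.9353 -17.2759]
2-norm of b is 5.0000; of x, 23.5030
with δb = [-0.0080 0.0023], A·Δx = δb → ‖Δx‖ = 0.0492
realised ‖Δx‖/‖x‖ = 0.0021
tightness: 0.0021 against a bound of 0.0787 (unrounded ratio ≈ 0.0266)

0.0021
0.0787


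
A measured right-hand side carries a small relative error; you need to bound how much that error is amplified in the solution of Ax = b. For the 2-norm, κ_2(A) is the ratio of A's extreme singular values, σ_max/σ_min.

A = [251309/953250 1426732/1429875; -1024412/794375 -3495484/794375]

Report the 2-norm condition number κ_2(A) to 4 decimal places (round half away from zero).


174.3750

form AᵀA = [23413458289/13514062500 60180789886/10135546875; 60180789886/10135546875 619024500256/30406640625] with trace 4298910601/194602500 and determinant 19518724/1216265625
solving λ² − 4298910601/194602500·λ + 19518724/1216265625 = 0 gives λ = 2209/100, 35344/48650625
κ_2(A) = √(λ_max/λ_min) = √((2209/100) / (35344/48650625)) = 174.3750


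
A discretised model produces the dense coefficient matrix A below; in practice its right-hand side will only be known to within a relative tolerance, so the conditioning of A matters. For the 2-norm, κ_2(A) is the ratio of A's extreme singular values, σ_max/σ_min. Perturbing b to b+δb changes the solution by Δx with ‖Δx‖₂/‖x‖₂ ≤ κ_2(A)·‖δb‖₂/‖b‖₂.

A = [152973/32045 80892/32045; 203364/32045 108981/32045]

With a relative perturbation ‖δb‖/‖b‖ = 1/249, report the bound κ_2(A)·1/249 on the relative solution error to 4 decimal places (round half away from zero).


1.5141

AᵀA = [2590306209/41075281 1381484160/41075281; 1381484160/41075281 736814961/41075281]; tr = 11512530/142129, det = 6561/142129
solving λ² − 11512530/142129·λ + 6561/142129 = 0 gives λ = 81, 81/142129
so κ_2 = √(81 / (81/142129)) = 377.0000
worst-case relative error ≤ 377.0000 × 1/249 = 1.5141


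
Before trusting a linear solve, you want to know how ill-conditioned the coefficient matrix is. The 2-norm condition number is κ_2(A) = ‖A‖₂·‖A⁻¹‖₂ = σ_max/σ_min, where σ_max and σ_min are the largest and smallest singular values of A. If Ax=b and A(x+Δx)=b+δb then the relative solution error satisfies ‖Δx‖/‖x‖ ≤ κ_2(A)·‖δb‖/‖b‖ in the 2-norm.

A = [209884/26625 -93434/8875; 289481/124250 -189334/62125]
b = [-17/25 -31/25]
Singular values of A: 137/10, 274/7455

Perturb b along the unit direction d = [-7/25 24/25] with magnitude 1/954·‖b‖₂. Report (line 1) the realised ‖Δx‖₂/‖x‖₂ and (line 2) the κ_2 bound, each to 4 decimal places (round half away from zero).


0.0015
0.3907

largest singular value 137/10, smallest 274/7455
condition number: (137/10) ÷ (274/7455) = 372.7500
perturbation bound = 372.7500·1/954 = 0.3907
solve Ax = b  →  x = [-21.8102 -16.2664]
2-norm of b is 1.4142; of x, 27.2081
with δb = [-0.0004 0.0014], A·Δx = δb → ‖Δx‖ = 0.0403
relative error = 0.0015
so the bound overstates the realised error by a factor of ≈ 263.5750 (computed from the unrounded values)


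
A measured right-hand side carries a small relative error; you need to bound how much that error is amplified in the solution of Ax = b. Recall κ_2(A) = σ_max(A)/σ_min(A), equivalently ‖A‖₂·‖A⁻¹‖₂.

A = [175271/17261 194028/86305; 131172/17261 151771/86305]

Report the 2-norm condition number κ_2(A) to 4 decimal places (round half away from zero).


218.9200

M = AᵀA = [47926017025/297942121 10783117440/297942121; 10783117440/297942121 2427252049/297942121]. tr(M)=29954354/177241, det(M)=105625/177241
λ_max, λ_min = (29954354/177241 ± √897188439234816/31414372081)/2 = 169, 625/177241
so κ_2 = √(169 / (625/177241)) = 218.9200


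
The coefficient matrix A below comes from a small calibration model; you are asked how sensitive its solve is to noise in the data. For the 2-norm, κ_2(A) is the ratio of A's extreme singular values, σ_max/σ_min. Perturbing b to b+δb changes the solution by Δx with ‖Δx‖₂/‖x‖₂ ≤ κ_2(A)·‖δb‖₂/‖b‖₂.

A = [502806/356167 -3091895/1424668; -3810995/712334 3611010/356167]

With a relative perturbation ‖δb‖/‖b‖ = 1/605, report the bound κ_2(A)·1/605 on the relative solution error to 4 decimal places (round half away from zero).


0.0845

M = AᵀA = [9241486249/301855876 -8648930835/150927938; -8648930835/150927938 129797802625/1207423504]. tr(M)=577037189/4177936, det(M)=121992025/16711744
λ_max, λ_min = (577037189/4177936 ± √332462242616061321/17455149220096)/2 = 2209/16, 55225/1044484
so κ_2 = √((2209/16) / (55225/1044484)) = 51.1000
worst-case relative error ≤ 51.1000 × 1/605 = 0.0845


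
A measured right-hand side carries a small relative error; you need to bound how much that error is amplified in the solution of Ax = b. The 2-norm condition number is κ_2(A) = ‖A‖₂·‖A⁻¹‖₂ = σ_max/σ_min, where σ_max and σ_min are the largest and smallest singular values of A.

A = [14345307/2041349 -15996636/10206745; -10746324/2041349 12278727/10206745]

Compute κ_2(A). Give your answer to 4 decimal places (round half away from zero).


398.3120

M = AᵀA = [321271312437225/4167105739801 -72285566607360/4167105739801; -72285566607360/4167105739801 16266380002281/4167105739801]. tr(M)=200795771826/2478944521, det(M)=102515625/2478944521
λ_max, λ_min = (200795771826/2478944521 ± √40317925461011412811776/6145165938195919441)/2 = 81, 1265625/2478944521
σ_max=√81=9, σ_min=√(1265625/2478944521)=(1125/49789) → κ = 398.3120


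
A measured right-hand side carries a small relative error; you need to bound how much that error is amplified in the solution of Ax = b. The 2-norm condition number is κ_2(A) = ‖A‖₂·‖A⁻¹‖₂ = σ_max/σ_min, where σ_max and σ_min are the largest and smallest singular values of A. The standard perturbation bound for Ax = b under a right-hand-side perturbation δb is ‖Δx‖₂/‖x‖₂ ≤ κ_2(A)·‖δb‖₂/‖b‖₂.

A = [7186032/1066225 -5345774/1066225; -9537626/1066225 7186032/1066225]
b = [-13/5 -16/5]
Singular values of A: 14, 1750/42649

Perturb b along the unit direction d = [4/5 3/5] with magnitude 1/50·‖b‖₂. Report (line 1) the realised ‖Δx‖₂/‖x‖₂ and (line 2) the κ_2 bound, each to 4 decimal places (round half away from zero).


σ_max = 14, σ_min = 1750/42649
κ = σ_max/σ_min = 14/(1750/42649) = 341.1920
perturbation bound = 341.1920·1/50 = 6.8238
solve Ax = b  →  x = [-58.4329 -78.0296]
2-norm of b is 4.1231; of x, 97.4835
δb = ε·‖b‖·d = [0.0660 0.0495]; solving A·Δx = δb gives ‖Δx‖ = 2.0097
dividing the unrounded norms, ‖Δx‖/‖x‖ = 0.0206
realised/bound (from unrounded values) ≈ 0.0030

0.0206
6.8238


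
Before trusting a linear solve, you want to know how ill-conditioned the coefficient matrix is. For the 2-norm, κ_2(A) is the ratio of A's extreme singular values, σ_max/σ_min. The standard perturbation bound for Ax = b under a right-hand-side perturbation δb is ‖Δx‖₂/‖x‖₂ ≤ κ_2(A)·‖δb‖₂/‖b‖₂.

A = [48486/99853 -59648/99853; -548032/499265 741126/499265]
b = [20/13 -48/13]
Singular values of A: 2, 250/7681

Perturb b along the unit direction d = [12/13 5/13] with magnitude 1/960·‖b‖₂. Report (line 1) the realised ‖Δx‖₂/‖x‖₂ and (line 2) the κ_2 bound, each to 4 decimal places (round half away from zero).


from the listed singular values, σ₁ = 2, σ_n = 250/7681
κ_2(A) = 2 / (250/7681) = 61.4480
κ_2(A)·‖δb‖/‖b‖ = 0.0640
solve Ax = b  →  x = [1.2000 -1.6000]
‖b‖ = 4.0000, ‖x‖ = 2.0000
re-solving with b+δb shifts x by Δx of norm 0.1280
realised ‖Δx‖/‖x‖ = 0.0640
realised/bound = 1 exactly: the bound is attained for this b and d

0.0640
0.0640


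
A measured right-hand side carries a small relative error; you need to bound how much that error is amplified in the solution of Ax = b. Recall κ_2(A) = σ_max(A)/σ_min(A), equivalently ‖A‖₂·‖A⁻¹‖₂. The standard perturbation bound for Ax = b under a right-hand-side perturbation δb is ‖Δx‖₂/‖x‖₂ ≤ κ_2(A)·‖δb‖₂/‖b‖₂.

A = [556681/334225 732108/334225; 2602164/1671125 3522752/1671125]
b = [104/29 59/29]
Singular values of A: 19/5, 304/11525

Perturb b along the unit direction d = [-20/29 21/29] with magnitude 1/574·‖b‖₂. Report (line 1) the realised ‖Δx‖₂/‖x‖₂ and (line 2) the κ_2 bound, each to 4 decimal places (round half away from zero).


0.0072
0.2510

σ_max = 19/5, σ_min = 304/11525
κ = σ_max/σ_min = (19/5)/(304/11525) = 144.0625
κ_2(A)·‖δb‖/‖b‖ = 0.2510
solve Ax = b  →  x = [30.9605 -21.9046]
2-norm of b is 4.1231; of x, 37.9258
with δb = [-0.0050 0.0052], A·Δx = δb → ‖Δx‖ = 0.2723
relative error = 0.0072
so the bound overstates the realised error by a factor of ≈ 34.9538 (computed from the unrounded values)


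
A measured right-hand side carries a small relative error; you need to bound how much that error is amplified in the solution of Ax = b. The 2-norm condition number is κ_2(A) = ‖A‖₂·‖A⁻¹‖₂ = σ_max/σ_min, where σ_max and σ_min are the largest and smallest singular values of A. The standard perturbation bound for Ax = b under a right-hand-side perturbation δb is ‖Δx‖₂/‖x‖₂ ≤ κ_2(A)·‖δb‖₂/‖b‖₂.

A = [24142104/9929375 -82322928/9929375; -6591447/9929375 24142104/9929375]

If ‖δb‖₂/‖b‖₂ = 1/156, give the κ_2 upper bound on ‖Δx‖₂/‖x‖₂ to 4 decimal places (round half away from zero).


M = AᵀA = [1002061374561/157747980625 -3434528141352/157747980625; -3434528141352/157747980625 11775849056064/157747980625]. tr(M)=20444656689/252396769, det(M)=41990400/252396769
solving λ² − 20444656689/252396769·λ + 41990400/252396769 = 0 gives λ = 81, 518400/252396769
κ = σ_max/σ_min = 9/(720/15887) = 198.5875
perturbation bound = 198.5875·1/156 = 1.2730

1.2730


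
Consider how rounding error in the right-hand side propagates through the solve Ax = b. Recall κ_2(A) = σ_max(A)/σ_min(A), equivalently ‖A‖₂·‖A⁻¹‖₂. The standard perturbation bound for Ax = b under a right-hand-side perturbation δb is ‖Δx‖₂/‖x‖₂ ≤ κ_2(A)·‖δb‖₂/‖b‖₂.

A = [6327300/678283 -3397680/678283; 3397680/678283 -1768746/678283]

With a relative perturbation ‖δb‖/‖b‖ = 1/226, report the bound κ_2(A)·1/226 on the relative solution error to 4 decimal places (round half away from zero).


form AᵀA = [178473891600/1591930201 -95182607520/1591930201; -95182607520/1591930201 50770559844/1591930201] with trace 793233396/5508409 and determinant 3240000/5508409
eigenvalues of AᵀA: λ = (tr ± √(tr²−4·det))/2 = 144, 22500/5508409
κ = σ_max/σ_min = 12/(150/2347) = 187.7600
κ_2(A)·‖δb‖/‖b‖ = 0.8308

0.8308


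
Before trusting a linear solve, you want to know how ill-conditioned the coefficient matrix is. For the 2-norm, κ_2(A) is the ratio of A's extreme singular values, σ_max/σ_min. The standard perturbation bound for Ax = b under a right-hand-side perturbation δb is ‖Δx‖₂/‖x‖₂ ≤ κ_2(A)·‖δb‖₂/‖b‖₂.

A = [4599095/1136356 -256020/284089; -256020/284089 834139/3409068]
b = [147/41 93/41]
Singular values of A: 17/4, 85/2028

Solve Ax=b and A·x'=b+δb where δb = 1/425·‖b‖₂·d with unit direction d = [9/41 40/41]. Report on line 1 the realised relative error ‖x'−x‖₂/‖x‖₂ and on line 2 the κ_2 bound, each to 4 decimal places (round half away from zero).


σ_max = 17/4, σ_min = 85/2028
condition number: (17/4) ÷ (85/2028) = 101.4000
perturbation bound = 101.4000·1/425 = 0.2386
solve Ax = b  →  x = [16.4006 69.6758]
‖b‖₂ = 4.2426 and ‖x‖₂ = 71.5800
re-solving with b+δb shifts x by Δx of norm 0.2382
relative error = 0.0033
so the bound overstates the realised error by a factor of ≈ 71.7041 (computed from the unrounded values)

0.0033
0.2386


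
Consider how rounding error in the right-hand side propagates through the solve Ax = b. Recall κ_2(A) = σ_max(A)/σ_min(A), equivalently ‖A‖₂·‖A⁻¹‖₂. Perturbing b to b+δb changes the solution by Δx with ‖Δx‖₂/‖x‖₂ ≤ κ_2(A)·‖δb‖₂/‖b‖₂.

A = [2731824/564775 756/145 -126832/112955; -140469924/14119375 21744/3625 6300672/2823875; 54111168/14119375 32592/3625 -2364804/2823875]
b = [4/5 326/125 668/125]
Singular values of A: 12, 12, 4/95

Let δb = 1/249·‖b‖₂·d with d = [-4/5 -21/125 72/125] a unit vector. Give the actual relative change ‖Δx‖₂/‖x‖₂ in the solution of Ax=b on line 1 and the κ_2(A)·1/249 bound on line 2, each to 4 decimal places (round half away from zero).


from the listed singular values, σ₁ = 12, σ_n = 4/95
κ = σ_max/σ_min = 12/(4/95) = 285.0000
κ_2(A)·‖δb‖/‖b‖ = 1.1446
solve Ax = b  →  x = [10.4156 0.4713 46.3440]
‖b‖₂ = 6.0000 and ‖x‖₂ = 47.5023
Δx = A⁻¹·δb where δb = 1/249·6.0000·d; ‖Δx‖ = 0.5723
realised ‖Δx‖/‖x‖ = 0.0120
tightness: 0.0120 against a bound of 1.1446 (unrounded ratio ≈ 0.0105)

0.0120
1.1446


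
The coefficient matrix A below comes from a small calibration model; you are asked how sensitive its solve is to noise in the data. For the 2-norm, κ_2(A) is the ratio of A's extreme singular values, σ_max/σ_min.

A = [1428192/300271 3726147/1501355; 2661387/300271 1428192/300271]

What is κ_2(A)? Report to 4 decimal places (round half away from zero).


207.8000

AᵀA = [31566481497/311981569 84174780096/1559907845; 84174780096/1559907845 224489554281/7799539225]; tr = 3507444954/26988025, det = 10556001/26988025
solving λ² − 3507444954/26988025·λ + 10556001/26988025 = 0 gives λ = 3249/25, 3249/1079521
σ_max=√(3249/25)=(57/5), σ_min=√(3249/1079521)=(57/1039) → κ = 207.8000


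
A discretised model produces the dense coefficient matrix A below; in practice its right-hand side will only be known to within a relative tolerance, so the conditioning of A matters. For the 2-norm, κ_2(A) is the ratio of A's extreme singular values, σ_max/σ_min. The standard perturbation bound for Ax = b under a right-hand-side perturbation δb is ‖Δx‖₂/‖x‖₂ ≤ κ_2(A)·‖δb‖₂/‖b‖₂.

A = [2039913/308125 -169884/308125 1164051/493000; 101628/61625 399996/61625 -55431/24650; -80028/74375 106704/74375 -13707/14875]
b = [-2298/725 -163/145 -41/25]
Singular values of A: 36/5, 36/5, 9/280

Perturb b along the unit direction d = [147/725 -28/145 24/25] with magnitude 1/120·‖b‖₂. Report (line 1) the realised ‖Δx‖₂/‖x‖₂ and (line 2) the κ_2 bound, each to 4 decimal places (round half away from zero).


from the listed singular values, σ₁ = 36/5, σ_n = 9/280
condition number: (36/5) ÷ (9/280) = 224.0000
worst-case relative error ≤ 224.0000 × 1/120 = 1.8667
solve Ax = b  →  x = [17.1618 -23.5768 -54.9673]
‖b‖₂ = 3.7417 and ‖x‖₂ = 62.2238
Δx = A⁻¹·δb where δb = 1/120·3.7417·d; ‖Δx‖ = 0.9701
relative error = 0.0156
realised/bound (from unrounded values) ≈ 0.0084

0.0156
1.8667


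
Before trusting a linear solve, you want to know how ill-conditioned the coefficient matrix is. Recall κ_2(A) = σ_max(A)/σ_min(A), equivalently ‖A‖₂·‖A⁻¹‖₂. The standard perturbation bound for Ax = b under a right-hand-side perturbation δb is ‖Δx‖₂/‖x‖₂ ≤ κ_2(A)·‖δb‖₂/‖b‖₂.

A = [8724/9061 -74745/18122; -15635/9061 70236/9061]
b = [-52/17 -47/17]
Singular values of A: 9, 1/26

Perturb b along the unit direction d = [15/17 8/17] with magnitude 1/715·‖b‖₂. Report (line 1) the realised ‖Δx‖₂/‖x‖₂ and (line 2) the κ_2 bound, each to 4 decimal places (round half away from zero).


largest singular value 9, smallest 1/26
condition number: 9 ÷ (1/26) = 234.0000
perturbation bound = 234.0000·1/715 = 0.3273
solve Ax = b  →  x = [-101.4390 -22.9377]
‖b‖ = 4.1231, ‖x‖ = 104.0001
re-solving with b+δb shifts x by Δx of norm 0.1499
realised ‖Δx‖/‖x‖ = 0.0014
tightness: 0.0014 against a bound of 0.3273 (unrounded ratio ≈ 0.0044)

0.0014
0.3273


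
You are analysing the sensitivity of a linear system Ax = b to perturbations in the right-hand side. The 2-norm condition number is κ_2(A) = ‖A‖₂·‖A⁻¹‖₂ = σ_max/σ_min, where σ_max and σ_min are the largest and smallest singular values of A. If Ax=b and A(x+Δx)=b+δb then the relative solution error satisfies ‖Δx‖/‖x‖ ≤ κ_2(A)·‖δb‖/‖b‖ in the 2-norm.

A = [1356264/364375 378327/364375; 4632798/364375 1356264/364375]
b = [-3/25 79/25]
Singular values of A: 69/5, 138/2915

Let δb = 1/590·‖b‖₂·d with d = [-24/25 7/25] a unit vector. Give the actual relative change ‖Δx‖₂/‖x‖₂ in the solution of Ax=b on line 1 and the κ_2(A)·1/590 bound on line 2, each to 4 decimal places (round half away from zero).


0.0054
0.4941

largest singular value 69/5, smallest 138/2915
κ_2(A) = (69/5) / (138/2915) = 291.5000
perturbation bound = 291.5000·1/590 = 0.4941
solve Ax = b  →  x = [-5.7058 20.3391]
‖b‖₂ = 3.1623 and ‖x‖₂ = 21.1243
re-solving with b+δb shifts x by Δx of norm 0.1132
realised ‖Δx‖/‖x‖ = 0.0054
tightness: 0.0054 against a bound of 0.4941 (unrounded ratio ≈ 0.0108)


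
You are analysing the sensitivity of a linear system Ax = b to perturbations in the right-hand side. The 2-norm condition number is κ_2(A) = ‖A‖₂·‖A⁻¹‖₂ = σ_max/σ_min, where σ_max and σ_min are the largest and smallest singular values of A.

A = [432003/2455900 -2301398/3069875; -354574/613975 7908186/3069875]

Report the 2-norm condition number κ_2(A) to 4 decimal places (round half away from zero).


374.3750

M = AᵀA = [3517104217/9650311696 -9768287529/6031444810; -9768287529/6031444810 108537341704/15078612025]. tr(M)=1085380769/143520400, det(M)=14641/35880100
λ_max, λ_min = (1085380769/143520400 ± √1178017793200208961/20598105216160000)/2 = 121/16, 484/8970025
κ = σ_max/σ_min = (11/4)/(22/2995) = 374.3750


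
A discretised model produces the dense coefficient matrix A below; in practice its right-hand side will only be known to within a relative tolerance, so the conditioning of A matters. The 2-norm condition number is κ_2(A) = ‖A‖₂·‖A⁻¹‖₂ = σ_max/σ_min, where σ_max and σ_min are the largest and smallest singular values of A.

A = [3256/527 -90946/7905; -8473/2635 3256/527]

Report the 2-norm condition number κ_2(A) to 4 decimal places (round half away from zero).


186.0000

AᵀA = [19813537/408425 -4457464/49011; -4457464/49011 626854148/3675825]; tr = 47363293/216225, det = 7496644/5405625
eigenvalues of AᵀA: λ = (tr ± √(tr²−4·det))/2 = 5476/25, 1369/216225
σ_max=√(5476/25)=(74/5), σ_min=√(1369/216225)=(37/465) → κ = 186.0000


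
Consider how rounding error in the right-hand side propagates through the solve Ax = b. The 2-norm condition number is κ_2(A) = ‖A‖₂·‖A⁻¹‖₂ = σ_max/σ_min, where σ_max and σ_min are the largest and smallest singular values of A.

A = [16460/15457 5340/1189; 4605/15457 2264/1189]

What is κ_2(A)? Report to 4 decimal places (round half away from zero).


36.2500

AᵀA = [1728625/1413721 7563240/1413721; 7563240/1413721 33641296/1413721]; tr = 21041/841, det = 400/841
λ_max, λ_min = (21041/841 ± √441378081/707281)/2 = 25, 16/841
κ_2(A) = √(λ_max/λ_min) = √(25 / (16/841)) = 36.2500


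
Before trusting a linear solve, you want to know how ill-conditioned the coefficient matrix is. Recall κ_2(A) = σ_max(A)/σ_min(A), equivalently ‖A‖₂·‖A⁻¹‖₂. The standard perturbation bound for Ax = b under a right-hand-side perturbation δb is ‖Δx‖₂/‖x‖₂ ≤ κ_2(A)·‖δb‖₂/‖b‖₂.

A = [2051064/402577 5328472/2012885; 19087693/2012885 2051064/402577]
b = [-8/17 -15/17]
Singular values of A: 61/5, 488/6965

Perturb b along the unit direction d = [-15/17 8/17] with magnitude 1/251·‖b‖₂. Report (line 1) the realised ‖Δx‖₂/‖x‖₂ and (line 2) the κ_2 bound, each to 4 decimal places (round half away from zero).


σ_max = 61/5, σ_min = 488/6965
κ = σ_max/σ_min = (61/5)/(488/6965) = 174.1250
bound on ‖Δx‖/‖x‖: κ·ε = 174.1250·1/251 = 0.6937
solve Ax = b  →  x = [-0.0723 -0.0386]
2-norm of b is 1.0000; of x, 0.0820
re-solving with b+δb shifts x by Δx of norm 0.0569
realised ‖Δx‖/‖x‖ = 0.6937
so the bound is sharp here: realised error equals the bound

0.6937
0.6937


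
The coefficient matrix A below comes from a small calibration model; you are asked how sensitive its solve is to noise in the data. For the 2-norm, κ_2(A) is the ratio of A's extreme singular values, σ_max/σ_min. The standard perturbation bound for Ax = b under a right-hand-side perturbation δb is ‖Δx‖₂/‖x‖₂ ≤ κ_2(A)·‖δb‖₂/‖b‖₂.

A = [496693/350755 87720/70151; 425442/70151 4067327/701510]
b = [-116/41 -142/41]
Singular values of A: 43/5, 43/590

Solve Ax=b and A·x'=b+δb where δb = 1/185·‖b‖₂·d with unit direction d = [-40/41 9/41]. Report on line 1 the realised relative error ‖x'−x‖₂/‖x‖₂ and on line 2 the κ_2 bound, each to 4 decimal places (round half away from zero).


0.0121
0.6378

from the listed singular values, σ₁ = 43/5, σ_n = 43/590
condition number: (43/5) ÷ (43/590) = 118.0000
bound on ‖Δx‖/‖x‖: κ·ε = 118.0000·1/185 = 0.6378
solve Ax = b  →  x = [-19.2622 19.5509]
2-norm of b is 4.4721; of x, 27.4458
δb = ε·‖b‖·d = [-0.0236 0.0053]; solving A·Δx = δb gives ‖Δx‖ = 0.3317
realised ‖Δx‖/‖x‖ = 0.0121
realised/bound (from unrounded values) ≈ 0.0189


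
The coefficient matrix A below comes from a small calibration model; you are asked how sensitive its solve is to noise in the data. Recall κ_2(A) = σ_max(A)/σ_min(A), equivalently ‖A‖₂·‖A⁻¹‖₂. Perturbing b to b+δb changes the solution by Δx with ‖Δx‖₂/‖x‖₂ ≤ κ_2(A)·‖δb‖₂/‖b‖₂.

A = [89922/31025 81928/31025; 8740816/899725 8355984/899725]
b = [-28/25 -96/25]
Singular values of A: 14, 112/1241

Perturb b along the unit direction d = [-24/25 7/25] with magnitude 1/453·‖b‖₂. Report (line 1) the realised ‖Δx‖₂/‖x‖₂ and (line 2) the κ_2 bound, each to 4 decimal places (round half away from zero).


0.3424
0.3424

largest singular value 14, smallest 112/1241
κ = σ_max/σ_min = 14/(112/1241) = 155.1250
perturbation bound = 155.1250·1/453 = 0.3424
solve Ax = b  →  x = [-0.2069 -0.1970]
2-norm of b is 4.0000; of x, 0.2857
re-solving with b+δb shifts x by Δx of norm 0.0978
realised ‖Δx‖/‖x‖ = 0.3424
so the bound is sharp here: realised error equals the bound
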